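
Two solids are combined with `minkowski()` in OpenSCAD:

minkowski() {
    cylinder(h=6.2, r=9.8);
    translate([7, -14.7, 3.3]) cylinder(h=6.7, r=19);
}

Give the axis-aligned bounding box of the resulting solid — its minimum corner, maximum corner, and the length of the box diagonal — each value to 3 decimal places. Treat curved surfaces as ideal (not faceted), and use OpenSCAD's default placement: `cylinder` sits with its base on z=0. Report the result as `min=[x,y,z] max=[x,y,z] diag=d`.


min=[-21.800,-43.500,3.300] max=[35.800,14.100,16.200] diag=82.474

A = translate([7, -14.7, 3.3]) cylinder(h=6.7, r=19) → bbox [-12,-33.7,3.3] .. [26,4.3,10]
B = cylinder(h=6.2, r=9.8) → bbox [-9.8,-9.8,0] .. [9.8,9.8,6.2]
lo = A.lo+B.lo = [-12-9.8, -33.7-9.8, 3.3+0] = [-21.800,-43.500,3.300]
hi = A.hi+B.hi = [26+9.8, 4.3+9.8, 10+6.2] = [35.800,14.100,16.200]
diag = √(57.6²+57.6²+12.9²) = √6801.93 = 82.474


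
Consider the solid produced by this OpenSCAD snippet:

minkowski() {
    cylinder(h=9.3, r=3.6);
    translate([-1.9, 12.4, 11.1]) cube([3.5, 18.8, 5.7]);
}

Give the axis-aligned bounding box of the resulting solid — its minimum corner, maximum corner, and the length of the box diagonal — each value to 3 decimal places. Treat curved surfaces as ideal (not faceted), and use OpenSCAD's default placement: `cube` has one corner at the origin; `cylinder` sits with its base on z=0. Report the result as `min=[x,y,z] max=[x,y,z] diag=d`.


min=[-5.500,8.800,11.100] max=[5.200,34.800,26.100] diag=31.867

A = translate([-1.9, 12.4, 11.1]) cube([3.5, 18.8, 5.7]) → bbox [-1.9,12.4,11.1] .. [1.6,31.2,16.8]
B = cylinder(h=9.3, r=3.6) → bbox [-3.6,-3.6,0] .. [3.6,3.6,9.3]
lo = A.lo+B.lo = [-1.9-3.6, 12.4-3.6, 11.1+0] = [-5.500,8.800,11.100]
hi = A.hi+B.hi = [1.6+3.6, 31.2+3.6, 16.8+9.3] = [5.200,34.800,26.100]
diag = √(10.7²+26²+15²) = √1015.49 = 31.867


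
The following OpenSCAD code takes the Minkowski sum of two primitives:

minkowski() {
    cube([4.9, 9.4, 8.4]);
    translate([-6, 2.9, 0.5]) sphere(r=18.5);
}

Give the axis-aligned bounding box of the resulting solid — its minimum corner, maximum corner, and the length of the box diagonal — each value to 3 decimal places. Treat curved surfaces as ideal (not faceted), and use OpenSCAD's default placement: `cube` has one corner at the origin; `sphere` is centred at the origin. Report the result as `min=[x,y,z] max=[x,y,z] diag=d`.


min=[-24.500,-15.600,-18.000] max=[17.400,30.800,27.400] diag=77.264

A = translate([-6, 2.9, 0.5]) sphere(r=18.5) → bbox [-24.5,-15.6,-18] .. [12.5,21.4,19]
B = cube([4.9, 9.4, 8.4]) → bbox [0,0,0] .. [4.9,9.4,8.4]
lo = A.lo+B.lo = [-24.5+0, -15.6+0, -18+0] = [-24.500,-15.600,-18.000]
hi = A.hi+B.hi = [12.5+4.9, 21.4+9.4, 19+8.4] = [17.400,30.800,27.400]
diag = √(41.9²+46.4²+45.4²) = √5969.73 = 77.264


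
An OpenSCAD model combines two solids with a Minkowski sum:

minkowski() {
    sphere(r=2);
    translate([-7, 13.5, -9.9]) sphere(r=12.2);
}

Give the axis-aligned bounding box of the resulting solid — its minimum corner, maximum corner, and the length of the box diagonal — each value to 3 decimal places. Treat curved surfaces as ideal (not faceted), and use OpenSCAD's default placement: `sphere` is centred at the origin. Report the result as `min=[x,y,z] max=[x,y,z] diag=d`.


A = translate([-7, 13.5, -9.9]) sphere(r=12.2) → bbox [-19.2,1.3,-22.1] .. [5.2,25.7,2.3]
B = sphere(r=2) → bbox [-2,-2,-2] .. [2,2,2]
lo = A.lo+B.lo = [-19.2-2, 1.3-2, -22.1-2] = [-21.200,-0.700,-24.100]
hi = A.hi+B.hi = [5.2+2, 25.7+2, 2.3+2] = [7.200,27.700,4.300]
diag = √(28.4²+28.4²+28.4²) = √2419.68 = 49.190

min=[-21.200,-0.700,-24.100] max=[7.200,27.700,4.300] diag=49.190


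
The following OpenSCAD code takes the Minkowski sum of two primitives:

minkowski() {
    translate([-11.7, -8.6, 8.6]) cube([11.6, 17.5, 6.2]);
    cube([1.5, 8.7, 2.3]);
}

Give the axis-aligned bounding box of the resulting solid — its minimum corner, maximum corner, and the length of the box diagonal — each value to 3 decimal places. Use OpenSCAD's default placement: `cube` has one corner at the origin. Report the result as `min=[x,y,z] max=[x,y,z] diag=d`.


A = translate([-11.7, -8.6, 8.6]) cube([11.6, 17.5, 6.2]) → bbox [-11.7,-8.6,8.6] .. [-0.1,8.9,14.8]
B = cube([1.5, 8.7, 2.3]) → bbox [0,0,0] .. [1.5,8.7,2.3]
lo = A.lo+B.lo = [-11.7+0, -8.6+0, 8.6+0] = [-11.700,-8.600,8.600]
hi = A.hi+B.hi = [-0.1+1.5, 8.9+8.7, 14.8+2.3] = [1.400,17.600,17.100]
diag = √(13.1²+26.2²+8.5²) = √930.3 = 30.501

min=[-11.700,-8.600,8.600] max=[1.400,17.600,17.100] diag=30.501


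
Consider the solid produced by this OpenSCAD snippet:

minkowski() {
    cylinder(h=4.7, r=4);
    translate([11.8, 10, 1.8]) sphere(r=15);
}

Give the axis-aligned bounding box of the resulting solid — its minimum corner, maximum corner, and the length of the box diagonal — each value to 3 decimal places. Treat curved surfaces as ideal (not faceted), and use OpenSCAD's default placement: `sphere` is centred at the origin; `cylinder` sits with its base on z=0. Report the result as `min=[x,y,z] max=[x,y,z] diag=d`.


min=[-7.200,-9.000,-13.200] max=[30.800,29.000,21.500] diag=63.969

A = translate([11.8, 10, 1.8]) sphere(r=15) → bbox [-3.2,-5,-13.2] .. [26.8,25,16.8]
B = cylinder(h=4.7, r=4) → bbox [-4,-4,0] .. [4,4,4.7]
lo = A.lo+B.lo = [-3.2-4, -5-4, -13.2+0] = [-7.200,-9.000,-13.200]
hi = A.hi+B.hi = [26.8+4, 25+4, 16.8+4.7] = [30.800,29.000,21.500]
diag = √(38²+38²+34.7²) = √4092.09 = 63.969


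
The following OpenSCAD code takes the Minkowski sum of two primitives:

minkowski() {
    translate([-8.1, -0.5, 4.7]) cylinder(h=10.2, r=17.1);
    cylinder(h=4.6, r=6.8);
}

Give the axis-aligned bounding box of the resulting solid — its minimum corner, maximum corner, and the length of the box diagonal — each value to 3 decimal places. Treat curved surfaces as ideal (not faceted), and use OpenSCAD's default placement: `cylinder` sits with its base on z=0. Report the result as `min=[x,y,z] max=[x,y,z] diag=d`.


min=[-32.000,-24.400,4.700] max=[15.800,23.400,19.500] diag=69.201

A = translate([-8.1, -0.5, 4.7]) cylinder(h=10.2, r=17.1) → bbox [-25.2,-17.6,4.7] .. [9,16.6,14.9]
B = cylinder(h=4.6, r=6.8) → bbox [-6.8,-6.8,0] .. [6.8,6.8,4.6]
lo = A.lo+B.lo = [-25.2-6.8, -17.6-6.8, 4.7+0] = [-32.000,-24.400,4.700]
hi = A.hi+B.hi = [9+6.8, 16.6+6.8, 14.9+4.6] = [15.800,23.400,19.500]
diag = √(47.8²+47.8²+14.8²) = √4788.72 = 69.201


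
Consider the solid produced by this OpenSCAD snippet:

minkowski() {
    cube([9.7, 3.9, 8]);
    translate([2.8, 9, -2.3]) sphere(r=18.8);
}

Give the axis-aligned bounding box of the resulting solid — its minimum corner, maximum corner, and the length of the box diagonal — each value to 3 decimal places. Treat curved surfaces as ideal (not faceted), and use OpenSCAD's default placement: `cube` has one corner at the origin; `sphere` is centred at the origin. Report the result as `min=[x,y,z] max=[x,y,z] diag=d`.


A = translate([2.8, 9, -2.3]) sphere(r=18.8) → bbox [-16,-9.8,-21.1] .. [21.6,27.8,16.5]
B = cube([9.7, 3.9, 8]) → bbox [0,0,0] .. [9.7,3.9,8]
lo = A.lo+B.lo = [-16+0, -9.8+0, -21.1+0] = [-16.000,-9.800,-21.100]
hi = A.hi+B.hi = [21.6+9.7, 27.8+3.9, 16.5+8] = [31.300,31.700,24.500]
diag = √(47.3²+41.5²+45.6²) = √6038.9 = 77.710

min=[-16.000,-9.800,-21.100] max=[31.300,31.700,24.500] diag=77.710


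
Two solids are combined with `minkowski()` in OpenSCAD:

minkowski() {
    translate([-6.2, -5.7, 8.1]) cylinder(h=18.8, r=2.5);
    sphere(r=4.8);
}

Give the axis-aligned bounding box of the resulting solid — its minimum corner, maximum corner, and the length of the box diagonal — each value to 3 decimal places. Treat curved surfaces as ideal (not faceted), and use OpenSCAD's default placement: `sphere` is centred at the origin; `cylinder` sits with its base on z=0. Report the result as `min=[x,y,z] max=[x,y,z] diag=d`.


min=[-13.500,-13.000,3.300] max=[1.100,1.600,31.700] diag=35.112

A = translate([-6.2, -5.7, 8.1]) cylinder(h=18.8, r=2.5) → bbox [-8.7,-8.2,8.1] .. [-3.7,-3.2,26.9]
B = sphere(r=4.8) → bbox [-4.8,-4.8,-4.8] .. [4.8,4.8,4.8]
lo = A.lo+B.lo = [-8.7-4.8, -8.2-4.8, 8.1-4.8] = [-13.500,-13.000,3.300]
hi = A.hi+B.hi = [-3.7+4.8, -3.2+4.8, 26.9+4.8] = [1.100,1.600,31.700]
diag = √(14.6²+14.6²+28.4²) = √1232.88 = 35.112


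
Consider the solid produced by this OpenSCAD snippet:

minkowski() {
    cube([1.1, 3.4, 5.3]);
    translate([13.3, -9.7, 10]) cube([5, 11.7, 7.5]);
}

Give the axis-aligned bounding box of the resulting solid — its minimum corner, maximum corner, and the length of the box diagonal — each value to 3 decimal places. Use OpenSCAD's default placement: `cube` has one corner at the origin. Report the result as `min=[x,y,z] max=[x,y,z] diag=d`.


min=[13.300,-9.700,10.000] max=[19.400,5.400,22.800] diag=20.714

A = translate([13.3, -9.7, 10]) cube([5, 11.7, 7.5]) → bbox [13.3,-9.7,10] .. [18.3,2,17.5]
B = cube([1.1, 3.4, 5.3]) → bbox [0,0,0] .. [1.1,3.4,5.3]
lo = A.lo+B.lo = [13.3+0, -9.7+0, 10+0] = [13.300,-9.700,10.000]
hi = A.hi+B.hi = [18.3+1.1, 2+3.4, 17.5+5.3] = [19.400,5.400,22.800]
diag = √(6.1²+15.1²+12.8²) = √429.06 = 20.714


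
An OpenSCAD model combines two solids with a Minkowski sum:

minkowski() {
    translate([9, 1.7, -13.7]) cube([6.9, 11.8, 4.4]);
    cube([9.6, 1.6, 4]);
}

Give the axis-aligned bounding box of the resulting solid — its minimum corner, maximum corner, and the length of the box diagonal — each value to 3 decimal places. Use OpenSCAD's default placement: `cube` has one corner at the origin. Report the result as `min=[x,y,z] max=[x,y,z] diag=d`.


min=[9.000,1.700,-13.700] max=[25.500,15.100,-5.300] diag=22.855

A = translate([9, 1.7, -13.7]) cube([6.9, 11.8, 4.4]) → bbox [9,1.7,-13.7] .. [15.9,13.5,-9.3]
B = cube([9.6, 1.6, 4]) → bbox [0,0,0] .. [9.6,1.6,4]
lo = A.lo+B.lo = [9+0, 1.7+0, -13.7+0] = [9.000,1.700,-13.700]
hi = A.hi+B.hi = [15.9+9.6, 13.5+1.6, -9.3+4] = [25.500,15.100,-5.300]
diag = √(16.5²+13.4²+8.4²) = √522.37 = 22.855


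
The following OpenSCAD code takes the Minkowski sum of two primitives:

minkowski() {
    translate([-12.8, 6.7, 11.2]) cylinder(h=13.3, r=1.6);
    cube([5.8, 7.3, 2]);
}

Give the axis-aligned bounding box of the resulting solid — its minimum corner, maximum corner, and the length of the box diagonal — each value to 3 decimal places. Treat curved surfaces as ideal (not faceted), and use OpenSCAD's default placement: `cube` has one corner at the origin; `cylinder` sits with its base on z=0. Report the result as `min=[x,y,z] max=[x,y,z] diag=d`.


A = translate([-12.8, 6.7, 11.2]) cylinder(h=13.3, r=1.6) → bbox [-14.4,5.1,11.2] .. [-11.2,8.3,24.5]
B = cube([5.8, 7.3, 2]) → bbox [0,0,0] .. [5.8,7.3,2]
lo = A.lo+B.lo = [-14.4+0, 5.1+0, 11.2+0] = [-14.400,5.100,11.200]
hi = A.hi+B.hi = [-11.2+5.8, 8.3+7.3, 24.5+2] = [-5.400,15.600,26.500]
diag = √(9²+10.5²+15.3²) = √425.34 = 20.624

min=[-14.400,5.100,11.200] max=[-5.400,15.600,26.500] diag=20.624


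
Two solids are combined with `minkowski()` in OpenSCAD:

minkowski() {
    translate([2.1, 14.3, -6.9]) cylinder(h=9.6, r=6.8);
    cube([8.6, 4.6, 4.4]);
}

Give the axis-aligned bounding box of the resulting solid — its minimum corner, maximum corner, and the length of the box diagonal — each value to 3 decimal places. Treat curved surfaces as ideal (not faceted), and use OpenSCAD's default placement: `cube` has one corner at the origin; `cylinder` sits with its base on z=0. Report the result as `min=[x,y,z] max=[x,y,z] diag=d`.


min=[-4.700,7.500,-6.900] max=[17.500,25.700,7.100] diag=31.939

A = translate([2.1, 14.3, -6.9]) cylinder(h=9.6, r=6.8) → bbox [-4.7,7.5,-6.9] .. [8.9,21.1,2.7]
B = cube([8.6, 4.6, 4.4]) → bbox [0,0,0] .. [8.6,4.6,4.4]
lo = A.lo+B.lo = [-4.7+0, 7.5+0, -6.9+0] = [-4.700,7.500,-6.900]
hi = A.hi+B.hi = [8.9+8.6, 21.1+4.6, 2.7+4.4] = [17.500,25.700,7.100]
diag = √(22.2²+18.2²+14²) = √1020.08 = 31.939


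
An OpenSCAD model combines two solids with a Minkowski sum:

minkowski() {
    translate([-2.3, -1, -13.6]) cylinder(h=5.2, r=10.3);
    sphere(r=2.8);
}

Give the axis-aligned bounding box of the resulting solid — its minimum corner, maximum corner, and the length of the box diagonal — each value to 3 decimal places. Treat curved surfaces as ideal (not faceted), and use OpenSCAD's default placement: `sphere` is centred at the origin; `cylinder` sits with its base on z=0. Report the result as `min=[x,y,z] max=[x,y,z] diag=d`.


min=[-15.400,-14.100,-16.400] max=[10.800,12.100,-5.600] diag=38.594

A = translate([-2.3, -1, -13.6]) cylinder(h=5.2, r=10.3) → bbox [-12.6,-11.3,-13.6] .. [8,9.3,-8.4]
B = sphere(r=2.8) → bbox [-2.8,-2.8,-2.8] .. [2.8,2.8,2.8]
lo = A.lo+B.lo = [-12.6-2.8, -11.3-2.8, -13.6-2.8] = [-15.400,-14.100,-16.400]
hi = A.hi+B.hi = [8+2.8, 9.3+2.8, -8.4+2.8] = [10.800,12.100,-5.600]
diag = √(26.2²+26.2²+10.8²) = √1489.52 = 38.594


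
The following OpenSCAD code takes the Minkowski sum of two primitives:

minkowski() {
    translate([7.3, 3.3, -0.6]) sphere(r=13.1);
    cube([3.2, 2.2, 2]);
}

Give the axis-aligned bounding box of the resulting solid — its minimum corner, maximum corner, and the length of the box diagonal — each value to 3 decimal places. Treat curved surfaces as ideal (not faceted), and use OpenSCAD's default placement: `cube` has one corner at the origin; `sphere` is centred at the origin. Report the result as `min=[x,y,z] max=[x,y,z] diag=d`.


min=[-5.800,-9.800,-13.700] max=[23.600,18.600,14.500] diag=49.660

A = translate([7.3, 3.3, -0.6]) sphere(r=13.1) → bbox [-5.8,-9.8,-13.7] .. [20.4,16.4,12.5]
B = cube([3.2, 2.2, 2]) → bbox [0,0,0] .. [3.2,2.2,2]
lo = A.lo+B.lo = [-5.8+0, -9.8+0, -13.7+0] = [-5.800,-9.800,-13.700]
hi = A.hi+B.hi = [20.4+3.2, 16.4+2.2, 12.5+2] = [23.600,18.600,14.500]
diag = √(29.4²+28.4²+28.2²) = √2466.16 = 49.660


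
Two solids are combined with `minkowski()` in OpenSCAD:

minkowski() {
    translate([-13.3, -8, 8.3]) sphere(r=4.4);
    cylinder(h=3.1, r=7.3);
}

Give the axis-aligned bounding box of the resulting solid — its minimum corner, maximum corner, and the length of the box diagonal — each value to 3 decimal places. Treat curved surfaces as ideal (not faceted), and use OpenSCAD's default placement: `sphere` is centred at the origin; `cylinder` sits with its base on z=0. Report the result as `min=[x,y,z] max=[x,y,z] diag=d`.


min=[-25.000,-19.700,3.900] max=[-1.600,3.700,15.800] diag=35.167

A = translate([-13.3, -8, 8.3]) sphere(r=4.4) → bbox [-17.7,-12.4,3.9] .. [-8.9,-3.6,12.7]
B = cylinder(h=3.1, r=7.3) → bbox [-7.3,-7.3,0] .. [7.3,7.3,3.1]
lo = A.lo+B.lo = [-17.7-7.3, -12.4-7.3, 3.9+0] = [-25.000,-19.700,3.900]
hi = A.hi+B.hi = [-8.9+7.3, -3.6+7.3, 12.7+3.1] = [-1.600,3.700,15.800]
diag = √(23.4²+23.4²+11.9²) = √1236.73 = 35.167


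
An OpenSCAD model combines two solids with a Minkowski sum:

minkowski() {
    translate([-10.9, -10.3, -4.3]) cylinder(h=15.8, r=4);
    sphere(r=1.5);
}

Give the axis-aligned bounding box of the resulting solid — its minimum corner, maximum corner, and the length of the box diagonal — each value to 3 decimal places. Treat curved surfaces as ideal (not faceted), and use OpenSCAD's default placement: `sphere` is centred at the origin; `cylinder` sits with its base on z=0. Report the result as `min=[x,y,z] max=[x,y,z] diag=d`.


A = translate([-10.9, -10.3, -4.3]) cylinder(h=15.8, r=4) → bbox [-14.9,-14.3,-4.3] .. [-6.9,-6.3,11.5]
B = sphere(r=1.5) → bbox [-1.5,-1.5,-1.5] .. [1.5,1.5,1.5]
lo = A.lo+B.lo = [-14.9-1.5, -14.3-1.5, -4.3-1.5] = [-16.400,-15.800,-5.800]
hi = A.hi+B.hi = [-6.9+1.5, -6.3+1.5, 11.5+1.5] = [-5.400,-4.800,13.000]
diag = √(11²+11²+18.8²) = √595.44 = 24.402

min=[-16.400,-15.800,-5.800] max=[-5.400,-4.800,13.000] diag=24.402


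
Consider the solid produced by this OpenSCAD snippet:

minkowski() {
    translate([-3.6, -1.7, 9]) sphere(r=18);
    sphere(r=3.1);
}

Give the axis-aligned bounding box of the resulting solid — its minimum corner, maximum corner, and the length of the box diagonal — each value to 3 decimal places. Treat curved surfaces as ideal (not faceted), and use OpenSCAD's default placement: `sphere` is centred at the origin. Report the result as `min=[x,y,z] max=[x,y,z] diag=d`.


A = translate([-3.6, -1.7, 9]) sphere(r=18) → bbox [-21.6,-19.7,-9] .. [14.4,16.3,27]
B = sphere(r=3.1) → bbox [-3.1,-3.1,-3.1] .. [3.1,3.1,3.1]
lo = A.lo+B.lo = [-21.6-3.1, -19.7-3.1, -9-3.1] = [-24.700,-22.800,-12.100]
hi = A.hi+B.hi = [14.4+3.1, 16.3+3.1, 27+3.1] = [17.500,19.400,30.100]
diag = √(42.2²+42.2²+42.2²) = √5342.52 = 73.093

min=[-24.700,-22.800,-12.100] max=[17.500,19.400,30.100] diag=73.093


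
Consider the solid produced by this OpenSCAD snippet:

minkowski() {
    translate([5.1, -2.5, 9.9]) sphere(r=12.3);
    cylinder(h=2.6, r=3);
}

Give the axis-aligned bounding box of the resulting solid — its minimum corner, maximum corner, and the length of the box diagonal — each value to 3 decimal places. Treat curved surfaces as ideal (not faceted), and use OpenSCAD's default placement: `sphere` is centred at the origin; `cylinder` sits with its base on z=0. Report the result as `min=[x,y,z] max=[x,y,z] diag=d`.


A = translate([5.1, -2.5, 9.9]) sphere(r=12.3) → bbox [-7.2,-14.8,-2.4] .. [17.4,9.8,22.2]
B = cylinder(h=2.6, r=3) → bbox [-3,-3,0] .. [3,3,2.6]
lo = A.lo+B.lo = [-7.2-3, -14.8-3, -2.4+0] = [-10.200,-17.800,-2.400]
hi = A.hi+B.hi = [17.4+3, 9.8+3, 22.2+2.6] = [20.400,12.800,24.800]
diag = √(30.6²+30.6²+27.2²) = √2612.56 = 51.113

min=[-10.200,-17.800,-2.400] max=[20.400,12.800,24.800] diag=51.113


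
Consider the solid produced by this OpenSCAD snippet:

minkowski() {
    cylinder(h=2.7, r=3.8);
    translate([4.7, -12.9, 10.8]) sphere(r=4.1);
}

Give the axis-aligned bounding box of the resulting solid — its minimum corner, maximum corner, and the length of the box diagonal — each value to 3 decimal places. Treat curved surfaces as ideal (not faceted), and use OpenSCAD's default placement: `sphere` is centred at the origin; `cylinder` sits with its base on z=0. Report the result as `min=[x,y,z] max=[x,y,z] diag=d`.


min=[-3.200,-20.800,6.700] max=[12.600,-5.000,17.600] diag=24.861

A = translate([4.7, -12.9, 10.8]) sphere(r=4.1) → bbox [0.6,-17,6.7] .. [8.8,-8.8,14.9]
B = cylinder(h=2.7, r=3.8) → bbox [-3.8,-3.8,0] .. [3.8,3.8,2.7]
lo = A.lo+B.lo = [0.6-3.8, -17-3.8, 6.7+0] = [-3.200,-20.800,6.700]
hi = A.hi+B.hi = [8.8+3.8, -8.8+3.8, 14.9+2.7] = [12.600,-5.000,17.600]
diag = √(15.8²+15.8²+10.9²) = √618.09 = 24.861


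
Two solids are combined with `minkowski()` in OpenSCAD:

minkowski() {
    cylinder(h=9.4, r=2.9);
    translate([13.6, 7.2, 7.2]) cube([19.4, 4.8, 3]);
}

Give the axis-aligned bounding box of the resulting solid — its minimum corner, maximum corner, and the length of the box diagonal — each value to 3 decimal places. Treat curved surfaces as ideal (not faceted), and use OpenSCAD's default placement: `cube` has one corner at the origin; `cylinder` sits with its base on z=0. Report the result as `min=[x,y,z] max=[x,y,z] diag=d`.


min=[10.700,4.300,7.200] max=[35.900,14.900,19.600] diag=30.019

A = translate([13.6, 7.2, 7.2]) cube([19.4, 4.8, 3]) → bbox [13.6,7.2,7.2] .. [33,12,10.2]
B = cylinder(h=9.4, r=2.9) → bbox [-2.9,-2.9,0] .. [2.9,2.9,9.4]
lo = A.lo+B.lo = [13.6-2.9, 7.2-2.9, 7.2+0] = [10.700,4.300,7.200]
hi = A.hi+B.hi = [33+2.9, 12+2.9, 10.2+9.4] = [35.900,14.900,19.600]
diag = √(25.2²+10.6²+12.4²) = √901.16 = 30.019


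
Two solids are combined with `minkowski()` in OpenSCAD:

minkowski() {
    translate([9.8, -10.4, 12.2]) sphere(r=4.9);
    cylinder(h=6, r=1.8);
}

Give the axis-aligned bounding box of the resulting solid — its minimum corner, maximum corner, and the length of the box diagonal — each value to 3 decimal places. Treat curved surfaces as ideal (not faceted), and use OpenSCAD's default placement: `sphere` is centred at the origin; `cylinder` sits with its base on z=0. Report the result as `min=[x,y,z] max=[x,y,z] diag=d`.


A = translate([9.8, -10.4, 12.2]) sphere(r=4.9) → bbox [4.9,-15.3,7.3] .. [14.7,-5.5,17.1]
B = cylinder(h=6, r=1.8) → bbox [-1.8,-1.8,0] .. [1.8,1.8,6]
lo = A.lo+B.lo = [4.9-1.8, -15.3-1.8, 7.3+0] = [3.100,-17.100,7.300]
hi = A.hi+B.hi = [14.7+1.8, -5.5+1.8, 17.1+6] = [16.500,-3.700,23.100]
diag = √(13.4²+13.4²+15.8²) = √608.76 = 24.673

min=[3.100,-17.100,7.300] max=[16.500,-3.700,23.100] diag=24.673


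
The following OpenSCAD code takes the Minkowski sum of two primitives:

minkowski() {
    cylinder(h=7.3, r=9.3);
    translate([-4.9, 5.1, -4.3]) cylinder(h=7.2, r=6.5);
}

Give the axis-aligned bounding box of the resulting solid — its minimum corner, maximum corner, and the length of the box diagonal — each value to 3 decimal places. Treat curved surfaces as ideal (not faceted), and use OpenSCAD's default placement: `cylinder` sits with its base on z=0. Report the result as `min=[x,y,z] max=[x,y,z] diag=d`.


A = translate([-4.9, 5.1, -4.3]) cylinder(h=7.2, r=6.5) → bbox [-11.4,-1.4,-4.3] .. [1.6,11.6,2.9]
B = cylinder(h=7.3, r=9.3) → bbox [-9.3,-9.3,0] .. [9.3,9.3,7.3]
lo = A.lo+B.lo = [-11.4-9.3, -1.4-9.3, -4.3+0] = [-20.700,-10.700,-4.300]
hi = A.hi+B.hi = [1.6+9.3, 11.6+9.3, 2.9+7.3] = [10.900,20.900,10.200]
diag = √(31.6²+31.6²+14.5²) = √2207.37 = 46.983

min=[-20.700,-10.700,-4.300] max=[10.900,20.900,10.200] diag=46.983


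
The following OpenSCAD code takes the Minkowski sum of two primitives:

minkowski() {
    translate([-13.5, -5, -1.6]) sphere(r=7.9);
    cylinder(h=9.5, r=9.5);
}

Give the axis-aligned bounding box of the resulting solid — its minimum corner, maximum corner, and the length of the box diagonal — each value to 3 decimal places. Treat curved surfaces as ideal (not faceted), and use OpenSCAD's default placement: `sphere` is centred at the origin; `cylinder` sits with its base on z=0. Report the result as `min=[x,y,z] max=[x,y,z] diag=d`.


A = translate([-13.5, -5, -1.6]) sphere(r=7.9) → bbox [-21.4,-12.9,-9.5] .. [-5.6,2.9,6.3]
B = cylinder(h=9.5, r=9.5) → bbox [-9.5,-9.5,0] .. [9.5,9.5,9.5]
lo = A.lo+B.lo = [-21.4-9.5, -12.9-9.5, -9.5+0] = [-30.900,-22.400,-9.500]
hi = A.hi+B.hi = [-5.6+9.5, 2.9+9.5, 6.3+9.5] = [3.900,12.400,15.800]
diag = √(34.8²+34.8²+25.3²) = √3062.17 = 55.337

min=[-30.900,-22.400,-9.500] max=[3.900,12.400,15.800] diag=55.337


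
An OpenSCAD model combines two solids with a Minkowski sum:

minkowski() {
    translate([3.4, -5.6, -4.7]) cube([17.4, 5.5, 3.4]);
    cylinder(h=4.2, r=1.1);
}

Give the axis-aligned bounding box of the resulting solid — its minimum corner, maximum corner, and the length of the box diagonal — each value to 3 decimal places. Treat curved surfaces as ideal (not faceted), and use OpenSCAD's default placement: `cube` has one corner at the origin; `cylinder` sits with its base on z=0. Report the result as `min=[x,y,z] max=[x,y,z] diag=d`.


min=[2.300,-6.700,-4.700] max=[21.900,1.000,2.900] diag=22.388

A = translate([3.4, -5.6, -4.7]) cube([17.4, 5.5, 3.4]) → bbox [3.4,-5.6,-4.7] .. [20.8,-0.1,-1.3]
B = cylinder(h=4.2, r=1.1) → bbox [-1.1,-1.1,0] .. [1.1,1.1,4.2]
lo = A.lo+B.lo = [3.4-1.1, -5.6-1.1, -4.7+0] = [2.300,-6.700,-4.700]
hi = A.hi+B.hi = [20.8+1.1, -0.1+1.1, -1.3+4.2] = [21.900,1.000,2.900]
diag = √(19.6²+7.7²+7.6²) = √501.21 = 22.388


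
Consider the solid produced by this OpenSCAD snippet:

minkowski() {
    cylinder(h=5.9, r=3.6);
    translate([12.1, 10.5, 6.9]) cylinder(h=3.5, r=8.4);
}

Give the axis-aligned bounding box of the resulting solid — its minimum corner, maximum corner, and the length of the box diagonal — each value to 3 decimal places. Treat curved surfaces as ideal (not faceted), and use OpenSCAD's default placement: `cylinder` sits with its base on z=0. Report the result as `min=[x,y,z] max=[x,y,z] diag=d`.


A = translate([12.1, 10.5, 6.9]) cylinder(h=3.5, r=8.4) → bbox [3.7,2.1,6.9] .. [20.5,18.9,10.4]
B = cylinder(h=5.9, r=3.6) → bbox [-3.6,-3.6,0] .. [3.6,3.6,5.9]
lo = A.lo+B.lo = [3.7-3.6, 2.1-3.6, 6.9+0] = [0.100,-1.500,6.900]
hi = A.hi+B.hi = [20.5+3.6, 18.9+3.6, 10.4+5.9] = [24.100,22.500,16.300]
diag = √(24²+24²+9.4²) = √1240.36 = 35.219

min=[0.100,-1.500,6.900] max=[24.100,22.500,16.300] diag=35.219


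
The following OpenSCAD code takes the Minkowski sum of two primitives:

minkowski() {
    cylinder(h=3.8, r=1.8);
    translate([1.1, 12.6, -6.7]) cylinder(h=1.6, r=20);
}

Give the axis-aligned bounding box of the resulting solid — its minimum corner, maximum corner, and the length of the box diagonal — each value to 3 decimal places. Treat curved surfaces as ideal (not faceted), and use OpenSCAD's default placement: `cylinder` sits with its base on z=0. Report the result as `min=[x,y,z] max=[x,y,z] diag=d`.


min=[-20.700,-9.200,-6.700] max=[22.900,34.400,-1.300] diag=61.896

A = translate([1.1, 12.6, -6.7]) cylinder(h=1.6, r=20) → bbox [-18.9,-7.4,-6.7] .. [21.1,32.6,-5.1]
B = cylinder(h=3.8, r=1.8) → bbox [-1.8,-1.8,0] .. [1.8,1.8,3.8]
lo = A.lo+B.lo = [-18.9-1.8, -7.4-1.8, -6.7+0] = [-20.700,-9.200,-6.700]
hi = A.hi+B.hi = [21.1+1.8, 32.6+1.8, -5.1+3.8] = [22.900,34.400,-1.300]
diag = √(43.6²+43.6²+5.4²) = √3831.08 = 61.896


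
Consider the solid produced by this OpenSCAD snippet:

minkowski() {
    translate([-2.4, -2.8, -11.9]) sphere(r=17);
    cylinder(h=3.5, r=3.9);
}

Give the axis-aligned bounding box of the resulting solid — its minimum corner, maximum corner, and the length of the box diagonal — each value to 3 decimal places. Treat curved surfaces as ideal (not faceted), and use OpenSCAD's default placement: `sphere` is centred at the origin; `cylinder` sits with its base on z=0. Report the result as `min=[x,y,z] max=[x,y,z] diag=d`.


A = translate([-2.4, -2.8, -11.9]) sphere(r=17) → bbox [-19.4,-19.8,-28.9] .. [14.6,14.2,5.1]
B = cylinder(h=3.5, r=3.9) → bbox [-3.9,-3.9,0] .. [3.9,3.9,3.5]
lo = A.lo+B.lo = [-19.4-3.9, -19.8-3.9, -28.9+0] = [-23.300,-23.700,-28.900]
hi = A.hi+B.hi = [14.6+3.9, 14.2+3.9, 5.1+3.5] = [18.500,18.100,8.600]
diag = √(41.8²+41.8²+37.5²) = √4900.73 = 70.005

min=[-23.300,-23.700,-28.900] max=[18.500,18.100,8.600] diag=70.005


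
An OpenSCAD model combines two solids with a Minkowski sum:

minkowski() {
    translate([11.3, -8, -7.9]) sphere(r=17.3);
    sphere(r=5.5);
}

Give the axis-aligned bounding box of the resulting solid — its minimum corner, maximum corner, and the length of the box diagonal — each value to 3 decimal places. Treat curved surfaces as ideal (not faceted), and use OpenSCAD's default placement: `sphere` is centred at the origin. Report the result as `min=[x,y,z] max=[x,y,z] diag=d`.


min=[-11.500,-30.800,-30.700] max=[34.100,14.800,14.900] diag=78.982

A = translate([11.3, -8, -7.9]) sphere(r=17.3) → bbox [-6,-25.3,-25.2] .. [28.6,9.3,9.4]
B = sphere(r=5.5) → bbox [-5.5,-5.5,-5.5] .. [5.5,5.5,5.5]
lo = A.lo+B.lo = [-6-5.5, -25.3-5.5, -25.2-5.5] = [-11.500,-30.800,-30.700]
hi = A.hi+B.hi = [28.6+5.5, 9.3+5.5, 9.4+5.5] = [34.100,14.800,14.900]
diag = √(45.6²+45.6²+45.6²) = √6238.08 = 78.982


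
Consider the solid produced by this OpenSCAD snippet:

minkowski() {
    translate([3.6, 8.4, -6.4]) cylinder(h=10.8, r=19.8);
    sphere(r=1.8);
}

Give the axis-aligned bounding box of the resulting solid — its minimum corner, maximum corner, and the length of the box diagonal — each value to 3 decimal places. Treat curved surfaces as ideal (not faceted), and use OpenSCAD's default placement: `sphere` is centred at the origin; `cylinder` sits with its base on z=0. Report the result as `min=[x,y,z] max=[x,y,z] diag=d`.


min=[-18.000,-13.200,-8.200] max=[25.200,30.000,6.200] diag=62.768

A = translate([3.6, 8.4, -6.4]) cylinder(h=10.8, r=19.8) → bbox [-16.2,-11.4,-6.4] .. [23.4,28.2,4.4]
B = sphere(r=1.8) → bbox [-1.8,-1.8,-1.8] .. [1.8,1.8,1.8]
lo = A.lo+B.lo = [-16.2-1.8, -11.4-1.8, -6.4-1.8] = [-18.000,-13.200,-8.200]
hi = A.hi+B.hi = [23.4+1.8, 28.2+1.8, 4.4+1.8] = [25.200,30.000,6.200]
diag = √(43.2²+43.2²+14.4²) = √3939.84 = 62.768


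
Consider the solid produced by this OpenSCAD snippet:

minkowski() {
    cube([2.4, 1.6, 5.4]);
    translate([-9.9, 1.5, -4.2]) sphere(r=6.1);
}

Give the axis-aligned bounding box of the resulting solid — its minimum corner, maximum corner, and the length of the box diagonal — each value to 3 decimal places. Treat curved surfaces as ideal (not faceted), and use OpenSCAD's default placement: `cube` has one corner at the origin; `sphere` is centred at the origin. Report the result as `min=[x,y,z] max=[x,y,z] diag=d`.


A = translate([-9.9, 1.5, -4.2]) sphere(r=6.1) → bbox [-16,-4.6,-10.3] .. [-3.8,7.6,1.9]
B = cube([2.4, 1.6, 5.4]) → bbox [0,0,0] .. [2.4,1.6,5.4]
lo = A.lo+B.lo = [-16+0, -4.6+0, -10.3+0] = [-16.000,-4.600,-10.300]
hi = A.hi+B.hi = [-3.8+2.4, 7.6+1.6, 1.9+5.4] = [-1.400,9.200,7.300]
diag = √(14.6²+13.8²+17.6²) = √713.36 = 26.709

min=[-16.000,-4.600,-10.300] max=[-1.400,9.200,7.300] diag=26.709


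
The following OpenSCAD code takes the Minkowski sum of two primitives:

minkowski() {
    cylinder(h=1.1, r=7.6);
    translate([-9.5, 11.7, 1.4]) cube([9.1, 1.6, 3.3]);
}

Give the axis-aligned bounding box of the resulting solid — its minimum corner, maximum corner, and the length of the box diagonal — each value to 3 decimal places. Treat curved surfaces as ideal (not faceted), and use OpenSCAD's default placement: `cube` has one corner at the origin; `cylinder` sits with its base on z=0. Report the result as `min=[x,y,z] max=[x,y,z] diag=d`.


min=[-17.100,4.100,1.400] max=[7.200,20.900,5.800] diag=29.868

A = translate([-9.5, 11.7, 1.4]) cube([9.1, 1.6, 3.3]) → bbox [-9.5,11.7,1.4] .. [-0.4,13.3,4.7]
B = cylinder(h=1.1, r=7.6) → bbox [-7.6,-7.6,0] .. [7.6,7.6,1.1]
lo = A.lo+B.lo = [-9.5-7.6, 11.7-7.6, 1.4+0] = [-17.100,4.100,1.400]
hi = A.hi+B.hi = [-0.4+7.6, 13.3+7.6, 4.7+1.1] = [7.200,20.900,5.800]
diag = √(24.3²+16.8²+4.4²) = √892.09 = 29.868


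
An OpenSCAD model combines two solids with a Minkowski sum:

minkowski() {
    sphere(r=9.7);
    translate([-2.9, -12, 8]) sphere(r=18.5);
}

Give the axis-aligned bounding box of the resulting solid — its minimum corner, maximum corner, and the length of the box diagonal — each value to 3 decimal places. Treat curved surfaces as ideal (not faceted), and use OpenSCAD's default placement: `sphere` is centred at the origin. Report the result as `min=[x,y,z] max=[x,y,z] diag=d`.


A = translate([-2.9, -12, 8]) sphere(r=18.5) → bbox [-21.4,-30.5,-10.5] .. [15.6,6.5,26.5]
B = sphere(r=9.7) → bbox [-9.7,-9.7,-9.7] .. [9.7,9.7,9.7]
lo = A.lo+B.lo = [-21.4-9.7, -30.5-9.7, -10.5-9.7] = [-31.100,-40.200,-20.200]
hi = A.hi+B.hi = [15.6+9.7, 6.5+9.7, 26.5+9.7] = [25.300,16.200,36.200]
diag = √(56.4²+56.4²+56.4²) = √9542.88 = 97.688

min=[-31.100,-40.200,-20.200] max=[25.300,16.200,36.200] diag=97.688


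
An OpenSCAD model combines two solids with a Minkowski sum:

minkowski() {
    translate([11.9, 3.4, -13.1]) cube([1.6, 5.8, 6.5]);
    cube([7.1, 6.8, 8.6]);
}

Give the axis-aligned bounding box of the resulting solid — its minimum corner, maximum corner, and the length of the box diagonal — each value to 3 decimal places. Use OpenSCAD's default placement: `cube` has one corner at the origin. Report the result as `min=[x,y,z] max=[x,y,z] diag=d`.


A = translate([11.9, 3.4, -13.1]) cube([1.6, 5.8, 6.5]) → bbox [11.9,3.4,-13.1] .. [13.5,9.2,-6.6]
B = cube([7.1, 6.8, 8.6]) → bbox [0,0,0] .. [7.1,6.8,8.6]
lo = A.lo+B.lo = [11.9+0, 3.4+0, -13.1+0] = [11.900,3.400,-13.100]
hi = A.hi+B.hi = [13.5+7.1, 9.2+6.8, -6.6+8.6] = [20.600,16.000,2.000]
diag = √(8.7²+12.6²+15.1²) = √462.46 = 21.505

min=[11.900,3.400,-13.100] max=[20.600,16.000,2.000] diag=21.505


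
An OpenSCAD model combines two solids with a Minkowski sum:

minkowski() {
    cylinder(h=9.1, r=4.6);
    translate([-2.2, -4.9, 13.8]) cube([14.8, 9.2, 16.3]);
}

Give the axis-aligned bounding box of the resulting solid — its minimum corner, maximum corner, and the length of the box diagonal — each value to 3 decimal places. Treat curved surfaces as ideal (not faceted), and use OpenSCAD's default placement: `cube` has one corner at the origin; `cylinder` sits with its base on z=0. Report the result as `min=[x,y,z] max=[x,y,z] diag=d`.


min=[-6.800,-9.500,13.800] max=[17.200,8.900,39.200] diag=39.493

A = translate([-2.2, -4.9, 13.8]) cube([14.8, 9.2, 16.3]) → bbox [-2.2,-4.9,13.8] .. [12.6,4.3,30.1]
B = cylinder(h=9.1, r=4.6) → bbox [-4.6,-4.6,0] .. [4.6,4.6,9.1]
lo = A.lo+B.lo = [-2.2-4.6, -4.9-4.6, 13.8+0] = [-6.800,-9.500,13.800]
hi = A.hi+B.hi = [12.6+4.6, 4.3+4.6, 30.1+9.1] = [17.200,8.900,39.200]
diag = √(24²+18.4²+25.4²) = √1559.72 = 39.493


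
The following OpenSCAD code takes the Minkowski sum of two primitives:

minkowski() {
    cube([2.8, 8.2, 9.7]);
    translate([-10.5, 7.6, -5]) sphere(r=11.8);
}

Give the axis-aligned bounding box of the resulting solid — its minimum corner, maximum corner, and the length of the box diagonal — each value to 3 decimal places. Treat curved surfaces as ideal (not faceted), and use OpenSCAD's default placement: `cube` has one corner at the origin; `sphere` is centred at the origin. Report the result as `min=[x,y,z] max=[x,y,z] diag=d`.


min=[-22.300,-4.200,-16.800] max=[4.100,27.600,16.500] diag=53.076

A = translate([-10.5, 7.6, -5]) sphere(r=11.8) → bbox [-22.3,-4.2,-16.8] .. [1.3,19.4,6.8]
B = cube([2.8, 8.2, 9.7]) → bbox [0,0,0] .. [2.8,8.2,9.7]
lo = A.lo+B.lo = [-22.3+0, -4.2+0, -16.8+0] = [-22.300,-4.200,-16.800]
hi = A.hi+B.hi = [1.3+2.8, 19.4+8.2, 6.8+9.7] = [4.100,27.600,16.500]
diag = √(26.4²+31.8²+33.3²) = √2817.09 = 53.076


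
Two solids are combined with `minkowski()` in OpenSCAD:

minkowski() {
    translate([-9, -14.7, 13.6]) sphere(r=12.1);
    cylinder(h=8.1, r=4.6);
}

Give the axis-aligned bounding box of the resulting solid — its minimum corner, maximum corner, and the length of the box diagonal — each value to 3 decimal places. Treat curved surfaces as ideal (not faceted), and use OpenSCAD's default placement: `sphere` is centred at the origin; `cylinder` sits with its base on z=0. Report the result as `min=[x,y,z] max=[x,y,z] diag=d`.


min=[-25.700,-31.400,1.500] max=[7.700,2.000,33.800] diag=57.222

A = translate([-9, -14.7, 13.6]) sphere(r=12.1) → bbox [-21.1,-26.8,1.5] .. [3.1,-2.6,25.7]
B = cylinder(h=8.1, r=4.6) → bbox [-4.6,-4.6,0] .. [4.6,4.6,8.1]
lo = A.lo+B.lo = [-21.1-4.6, -26.8-4.6, 1.5+0] = [-25.700,-31.400,1.500]
hi = A.hi+B.hi = [3.1+4.6, -2.6+4.6, 25.7+8.1] = [7.700,2.000,33.800]
diag = √(33.4²+33.4²+32.3²) = √3274.41 = 57.222


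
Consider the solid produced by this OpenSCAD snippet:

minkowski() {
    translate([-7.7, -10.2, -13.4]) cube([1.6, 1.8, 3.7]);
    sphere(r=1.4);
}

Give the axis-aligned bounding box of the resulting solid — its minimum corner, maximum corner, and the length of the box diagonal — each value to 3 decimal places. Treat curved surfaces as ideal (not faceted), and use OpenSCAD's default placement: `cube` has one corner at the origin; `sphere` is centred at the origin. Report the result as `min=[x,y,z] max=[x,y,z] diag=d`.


A = translate([-7.7, -10.2, -13.4]) cube([1.6, 1.8, 3.7]) → bbox [-7.7,-10.2,-13.4] .. [-6.1,-8.4,-9.7]
B = sphere(r=1.4) → bbox [-1.4,-1.4,-1.4] .. [1.4,1.4,1.4]
lo = A.lo+B.lo = [-7.7-1.4, -10.2-1.4, -13.4-1.4] = [-9.100,-11.600,-14.800]
hi = A.hi+B.hi = [-6.1+1.4, -8.4+1.4, -9.7+1.4] = [-4.700,-7.000,-8.300]
diag = √(4.4²+4.6²+6.5²) = √82.77 = 9.098

min=[-9.100,-11.600,-14.800] max=[-4.700,-7.000,-8.300] diag=9.098


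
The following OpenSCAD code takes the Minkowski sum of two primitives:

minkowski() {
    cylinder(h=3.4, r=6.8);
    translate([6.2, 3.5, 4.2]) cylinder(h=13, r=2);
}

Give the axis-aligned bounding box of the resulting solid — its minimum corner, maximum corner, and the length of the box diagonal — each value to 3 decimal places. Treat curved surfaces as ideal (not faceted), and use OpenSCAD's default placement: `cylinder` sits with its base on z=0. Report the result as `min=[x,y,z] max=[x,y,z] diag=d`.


A = translate([6.2, 3.5, 4.2]) cylinder(h=13, r=2) → bbox [4.2,1.5,4.2] .. [8.2,5.5,17.2]
B = cylinder(h=3.4, r=6.8) → bbox [-6.8,-6.8,0] .. [6.8,6.8,3.4]
lo = A.lo+B.lo = [4.2-6.8, 1.5-6.8, 4.2+0] = [-2.600,-5.300,4.200]
hi = A.hi+B.hi = [8.2+6.8, 5.5+6.8, 17.2+3.4] = [15.000,12.300,20.600]
diag = √(17.6²+17.6²+16.4²) = √888.48 = 29.807

min=[-2.600,-5.300,4.200] max=[15.000,12.300,20.600] diag=29.807


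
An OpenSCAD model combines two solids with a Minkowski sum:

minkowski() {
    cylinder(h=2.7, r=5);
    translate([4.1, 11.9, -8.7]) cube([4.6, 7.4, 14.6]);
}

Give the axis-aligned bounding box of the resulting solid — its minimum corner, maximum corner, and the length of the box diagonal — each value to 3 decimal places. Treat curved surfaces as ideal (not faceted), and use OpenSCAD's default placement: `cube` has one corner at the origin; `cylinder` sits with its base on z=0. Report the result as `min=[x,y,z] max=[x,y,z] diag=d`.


min=[-0.900,6.900,-8.700] max=[13.700,24.300,8.600] diag=28.552

A = translate([4.1, 11.9, -8.7]) cube([4.6, 7.4, 14.6]) → bbox [4.1,11.9,-8.7] .. [8.7,19.3,5.9]
B = cylinder(h=2.7, r=5) → bbox [-5,-5,0] .. [5,5,2.7]
lo = A.lo+B.lo = [4.1-5, 11.9-5, -8.7+0] = [-0.900,6.900,-8.700]
hi = A.hi+B.hi = [8.7+5, 19.3+5, 5.9+2.7] = [13.700,24.300,8.600]
diag = √(14.6²+17.4²+17.3²) = √815.21 = 28.552


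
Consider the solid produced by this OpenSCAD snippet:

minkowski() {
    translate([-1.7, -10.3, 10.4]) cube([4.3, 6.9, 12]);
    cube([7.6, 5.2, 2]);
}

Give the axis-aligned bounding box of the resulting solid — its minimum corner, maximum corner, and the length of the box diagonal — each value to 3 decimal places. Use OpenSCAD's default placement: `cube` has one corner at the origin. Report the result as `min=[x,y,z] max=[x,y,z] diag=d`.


min=[-1.700,-10.300,10.400] max=[10.200,1.800,24.400] diag=22.000

A = translate([-1.7, -10.3, 10.4]) cube([4.3, 6.9, 12]) → bbox [-1.7,-10.3,10.4] .. [2.6,-3.4,22.4]
B = cube([7.6, 5.2, 2]) → bbox [0,0,0] .. [7.6,5.2,2]
lo = A.lo+B.lo = [-1.7+0, -10.3+0, 10.4+0] = [-1.700,-10.300,10.400]
hi = A.hi+B.hi = [2.6+7.6, -3.4+5.2, 22.4+2] = [10.200,1.800,24.400]
diag = √(11.9²+12.1²+14²) = √484.02 = 22.000


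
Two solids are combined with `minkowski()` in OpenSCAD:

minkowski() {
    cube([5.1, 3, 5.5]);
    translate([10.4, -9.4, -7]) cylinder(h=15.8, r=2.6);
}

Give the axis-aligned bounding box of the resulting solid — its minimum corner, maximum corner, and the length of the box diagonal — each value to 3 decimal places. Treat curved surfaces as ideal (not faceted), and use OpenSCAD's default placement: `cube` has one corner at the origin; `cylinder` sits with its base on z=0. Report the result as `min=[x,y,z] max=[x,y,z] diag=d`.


min=[7.800,-12.000,-7.000] max=[18.100,-3.800,14.300] diag=25.040

A = translate([10.4, -9.4, -7]) cylinder(h=15.8, r=2.6) → bbox [7.8,-12,-7] .. [13,-6.8,8.8]
B = cube([5.1, 3, 5.5]) → bbox [0,0,0] .. [5.1,3,5.5]
lo = A.lo+B.lo = [7.8+0, -12+0, -7+0] = [7.800,-12.000,-7.000]
hi = A.hi+B.hi = [13+5.1, -6.8+3, 8.8+5.5] = [18.100,-3.800,14.300]
diag = √(10.3²+8.2²+21.3²) = √627.02 = 25.040


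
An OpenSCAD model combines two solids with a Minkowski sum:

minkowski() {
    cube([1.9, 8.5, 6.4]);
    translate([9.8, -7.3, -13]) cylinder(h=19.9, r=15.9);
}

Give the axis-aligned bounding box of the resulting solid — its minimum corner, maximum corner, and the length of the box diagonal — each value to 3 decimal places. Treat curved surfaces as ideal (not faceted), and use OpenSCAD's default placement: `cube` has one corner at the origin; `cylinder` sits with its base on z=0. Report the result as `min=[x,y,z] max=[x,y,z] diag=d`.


min=[-6.100,-23.200,-13.000] max=[27.600,17.100,13.300] diag=58.749

A = translate([9.8, -7.3, -13]) cylinder(h=19.9, r=15.9) → bbox [-6.1,-23.2,-13] .. [25.7,8.6,6.9]
B = cube([1.9, 8.5, 6.4]) → bbox [0,0,0] .. [1.9,8.5,6.4]
lo = A.lo+B.lo = [-6.1+0, -23.2+0, -13+0] = [-6.100,-23.200,-13.000]
hi = A.hi+B.hi = [25.7+1.9, 8.6+8.5, 6.9+6.4] = [27.600,17.100,13.300]
diag = √(33.7²+40.3²+26.3²) = √3451.47 = 58.749
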